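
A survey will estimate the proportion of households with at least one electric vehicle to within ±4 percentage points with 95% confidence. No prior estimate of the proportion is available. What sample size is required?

601

For a proportion with margin E = 0.04 at 95% confidence, z = 1.960.
With no prior estimate, use p = 0.5, which maximizes p(1−p) at 0.25.
n = 0.25 × (z/E)² = 0.25 × (1.960/0.04)² = 600.25
Round up: n = 601.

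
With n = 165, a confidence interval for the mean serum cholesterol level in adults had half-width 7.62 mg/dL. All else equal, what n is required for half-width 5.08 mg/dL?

Margin of error scales as 1/√n, so n₂ = n₁·(E₁/E₂)².
n₂ = 165 × (7.62/5.08)² = 165 × 2.25 = 371.25
Round up: n₂ = 372.

372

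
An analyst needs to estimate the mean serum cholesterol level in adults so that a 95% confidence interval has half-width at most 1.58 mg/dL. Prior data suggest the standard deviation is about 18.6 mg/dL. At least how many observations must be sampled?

For a mean, the margin of error is E = z·σ/√n, so n = (zσ/E)².
At 95% confidence, z = 1.960.
n = (1.960 × 18.6 / 1.58)² = 532.38
Round up: n = 533.

533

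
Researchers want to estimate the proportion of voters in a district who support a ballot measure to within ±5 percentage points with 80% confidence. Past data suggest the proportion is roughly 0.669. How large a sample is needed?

For a proportion with margin E = 0.05 at 80% confidence, z = 1.282.
n = p̂(1−p̂)(z/E)² = 0.669 × 0.331 × (1.282/0.05)² = 145.58
Round up: n = 146.

n = 146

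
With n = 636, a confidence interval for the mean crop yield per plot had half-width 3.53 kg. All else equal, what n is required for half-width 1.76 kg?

Margin of error scales as 1/√n, so n₂ = n₁·(E₁/E₂)².
n₂ = 636 × (3.53/1.76)² = 636 × 4.023 = 2558.63
Round up: n₂ = 2559.

2559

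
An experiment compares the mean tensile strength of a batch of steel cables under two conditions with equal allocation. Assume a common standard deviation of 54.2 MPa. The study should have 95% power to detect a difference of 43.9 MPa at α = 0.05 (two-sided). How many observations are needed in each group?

40 per group

For two equal groups, n per group = 2·((z_{α/2} + z_β)·σ/δ)².
z_{α/2} = 1.960; z_β = 1.645 (power 95%).
n = 2 × (3.605 × 54.2 / 43.9)² = 2 × 19.81 = 39.62
Round up: n = 40 per group.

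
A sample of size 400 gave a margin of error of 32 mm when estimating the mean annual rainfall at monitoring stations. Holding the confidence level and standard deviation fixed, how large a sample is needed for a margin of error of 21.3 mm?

903

Margin of error scales as 1/√n, so n₂ = n₁·(E₁/E₂)².
n₂ = 400 × (32/21.3)² = 400 × 2.257 = 902.80
Round up: n₂ = 903.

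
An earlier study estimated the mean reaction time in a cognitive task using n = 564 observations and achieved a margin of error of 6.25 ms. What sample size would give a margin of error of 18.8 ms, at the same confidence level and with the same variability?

Margin of error scales as 1/√n, so n₂ = n₁·(E₁/E₂)².
n₂ = 564 × (6.25/18.8)² = 564 × 0.1105 = 62.32
Round up: n₂ = 63.

63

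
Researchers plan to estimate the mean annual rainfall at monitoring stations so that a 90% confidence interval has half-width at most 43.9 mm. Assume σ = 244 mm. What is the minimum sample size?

n = 84

For a mean, the margin of error is E = z·σ/√n, so n = (zσ/E)².
At 90% confidence, z = 1.645.
n = (1.645 × 244 / 43.9)² = 83.60
Round up: n = 84.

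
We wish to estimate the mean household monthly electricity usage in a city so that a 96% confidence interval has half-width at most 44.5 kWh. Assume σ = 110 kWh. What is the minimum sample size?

26

For a mean, the margin of error is E = z·σ/√n, so n = (zσ/E)².
At 96% confidence, z = 2.054.
n = (2.054 × 110 / 44.5)² = 25.78
Round up: n = 26.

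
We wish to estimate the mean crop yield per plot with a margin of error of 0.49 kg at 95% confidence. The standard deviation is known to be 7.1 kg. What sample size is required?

For a mean, the margin of error is E = z·σ/√n, so n = (zσ/E)².
At 95% confidence, z = 1.960.
n = (1.960 × 7.1 / 0.49)² = 806.56
Round up: n = 807.

n = 807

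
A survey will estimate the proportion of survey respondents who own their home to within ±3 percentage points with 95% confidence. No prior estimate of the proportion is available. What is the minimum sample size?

For a proportion with margin E = 0.03 at 95% confidence, z = 1.960.
With no prior estimate, use p = 0.5, which maximizes p(1−p) at 0.25.
n = 0.25 × (z/E)² = 0.25 × (1.960/0.03)² = 1067.11
Round up: n = 1068.

1068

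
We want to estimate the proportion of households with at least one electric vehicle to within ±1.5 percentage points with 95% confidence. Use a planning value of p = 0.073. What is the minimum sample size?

1156

For a proportion with margin E = 0.015 at 95% confidence, z = 1.960.
n = p̂(1−p̂)(z/E)² = 0.073 × 0.927 × (1.960/0.015)² = 1155.40
Round up: n = 1156.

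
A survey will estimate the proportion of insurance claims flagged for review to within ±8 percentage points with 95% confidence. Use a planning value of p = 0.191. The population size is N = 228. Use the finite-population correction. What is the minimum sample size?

For a proportion with margin E = 0.08 at 95% confidence, z = 1.960.
n = p̂(1−p̂)(z/E)² = 0.191 × 0.809 × (1.960/0.08)² = 92.75 — call this n₀.
Finite-population correction with N = 228: n = n₀ / (1 + (n₀−1)/N) = 92.75 / 1.402 = 66.16
Round up: n = 67.

67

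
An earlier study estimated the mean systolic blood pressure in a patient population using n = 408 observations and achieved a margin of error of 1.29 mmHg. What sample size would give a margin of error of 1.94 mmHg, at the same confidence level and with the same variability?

n = 181

Margin of error scales as 1/√n, so n₂ = n₁·(E₁/E₂)².
n₂ = 408 × (1.29/1.94)² = 408 × 0.4422 = 180.42
Round up: n₂ = 181.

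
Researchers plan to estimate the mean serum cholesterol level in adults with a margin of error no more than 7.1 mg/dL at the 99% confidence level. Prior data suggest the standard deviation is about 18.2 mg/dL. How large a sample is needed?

For a mean, the margin of error is E = z·σ/√n, so n = (zσ/E)².
At 99% confidence, z = 2.576.
n = (2.576 × 18.2 / 7.1)² = 43.60
Round up: n = 44.

n = 44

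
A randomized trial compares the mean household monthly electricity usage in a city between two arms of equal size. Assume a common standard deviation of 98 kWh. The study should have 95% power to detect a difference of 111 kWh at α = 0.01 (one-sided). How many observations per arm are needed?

For two equal groups, n per group = 2·((z_α + z_β)·σ/δ)².
z_α = 2.326; z_β = 1.645 (power 95%).
n = 2 × (3.971 × 98 / 111)² = 2 × 12.29 = 24.58
Round up: n = 25 per group.

25 per group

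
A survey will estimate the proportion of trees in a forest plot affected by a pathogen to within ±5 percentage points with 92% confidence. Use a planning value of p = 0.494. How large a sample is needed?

307

For a proportion with margin E = 0.05 at 92% confidence, z = 1.751.
n = p̂(1−p̂)(z/E)² = 0.494 × 0.506 × (1.751/0.05)² = 306.56
Round up: n = 307.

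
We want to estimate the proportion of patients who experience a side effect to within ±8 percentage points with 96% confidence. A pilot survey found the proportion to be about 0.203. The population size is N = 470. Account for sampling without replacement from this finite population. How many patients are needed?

For a proportion with margin E = 0.08 at 96% confidence, z = 2.054.
n = p̂(1−p̂)(z/E)² = 0.203 × 0.797 × (2.054/0.08)² = 106.65 — call this n₀.
Finite-population correction with N = 470: n = n₀ / (1 + (n₀−1)/N) = 106.65 / 1.225 = 87.06
Round up: n = 88.

88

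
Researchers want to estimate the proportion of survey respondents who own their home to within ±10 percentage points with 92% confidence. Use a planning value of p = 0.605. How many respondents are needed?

For a proportion with margin E = 0.1 at 92% confidence, z = 1.751.
n = p̂(1−p̂)(z/E)² = 0.605 × 0.395 × (1.751/0.1)² = 73.27
Round up: n = 74.

74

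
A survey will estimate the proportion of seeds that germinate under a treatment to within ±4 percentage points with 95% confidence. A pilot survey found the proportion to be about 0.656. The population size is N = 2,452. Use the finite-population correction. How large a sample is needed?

For a proportion with margin E = 0.04 at 95% confidence, z = 1.960.
n = p̂(1−p̂)(z/E)² = 0.656 × 0.344 × (1.960/0.04)² = 541.82 — call this n₀.
Finite-population correction with N = 2,452: n = n₀ / (1 + (n₀−1)/N) = 541.82 / 1.221 = 443.75
Round up: n = 444.

444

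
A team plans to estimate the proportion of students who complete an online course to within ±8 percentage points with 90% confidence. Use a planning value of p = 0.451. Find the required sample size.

For a proportion with margin E = 0.08 at 90% confidence, z = 1.645.
n = p̂(1−p̂)(z/E)² = 0.451 × 0.549 × (1.645/0.08)² = 104.69
Round up: n = 105.

105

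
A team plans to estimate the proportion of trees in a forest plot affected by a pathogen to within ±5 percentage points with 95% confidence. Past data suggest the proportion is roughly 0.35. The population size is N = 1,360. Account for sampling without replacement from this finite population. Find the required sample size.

For a proportion with margin E = 0.05 at 95% confidence, z = 1.960.
n = p̂(1−p̂)(z/E)² = 0.35 × 0.65 × (1.960/0.05)² = 349.59 — call this n₀.
Finite-population correction with N = 1,360: n = n₀ / (1 + (n₀−1)/N) = 349.59 / 1.256 = 278.34
Round up: n = 279.

n = 279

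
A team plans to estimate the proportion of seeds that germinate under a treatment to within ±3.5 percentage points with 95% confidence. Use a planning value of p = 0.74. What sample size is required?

For a proportion with margin E = 0.035 at 95% confidence, z = 1.960.
n = p̂(1−p̂)(z/E)² = 0.74 × 0.26 × (1.960/0.035)² = 603.37
Round up: n = 604.

604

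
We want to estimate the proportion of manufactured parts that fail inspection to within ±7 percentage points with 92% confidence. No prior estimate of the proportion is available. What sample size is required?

157

For a proportion with margin E = 0.07 at 92% confidence, z = 1.751.
With no prior estimate, use p = 0.5, which maximizes p(1−p) at 0.25.
n = 0.25 × (z/E)² = 0.25 × (1.751/0.07)² = 156.43
Round up: n = 157.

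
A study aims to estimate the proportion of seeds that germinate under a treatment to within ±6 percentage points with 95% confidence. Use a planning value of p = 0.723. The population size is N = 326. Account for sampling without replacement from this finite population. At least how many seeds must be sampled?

130

For a proportion with margin E = 0.06 at 95% confidence, z = 1.960.
n = p̂(1−p̂)(z/E)² = 0.723 × 0.277 × (1.960/0.06)² = 213.71 — call this n₀.
Finite-population correction with N = 326: n = n₀ / (1 + (n₀−1)/N) = 213.71 / 1.652 = 129.36
Round up: n = 130.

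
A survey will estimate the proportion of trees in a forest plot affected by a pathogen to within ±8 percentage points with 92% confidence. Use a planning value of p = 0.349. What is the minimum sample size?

109

For a proportion with margin E = 0.08 at 92% confidence, z = 1.751.
n = p̂(1−p̂)(z/E)² = 0.349 × 0.651 × (1.751/0.08)² = 108.84
Round up: n = 109.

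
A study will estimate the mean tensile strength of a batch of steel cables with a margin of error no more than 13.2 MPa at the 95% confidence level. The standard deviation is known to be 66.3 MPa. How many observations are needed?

For a mean, the margin of error is E = z·σ/√n, so n = (zσ/E)².
At 95% confidence, z = 1.960.
n = (1.960 × 66.3 / 13.2)² = 96.92
Round up: n = 97.

97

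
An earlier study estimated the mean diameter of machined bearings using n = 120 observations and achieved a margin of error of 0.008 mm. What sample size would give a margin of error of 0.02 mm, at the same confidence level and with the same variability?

20

Margin of error scales as 1/√n, so n₂ = n₁·(E₁/E₂)².
n₂ = 120 × (0.008/0.02)² = 120 × 0.16 = 19.20
Round up: n₂ = 20.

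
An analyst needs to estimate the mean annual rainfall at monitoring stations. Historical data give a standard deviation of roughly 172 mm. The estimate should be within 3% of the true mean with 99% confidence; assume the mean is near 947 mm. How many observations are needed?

For a mean, the margin of error is E = z·σ/√n, so n = (zσ/E)².
At 99% confidence, z = 2.576.
E = 3% of 947 = 28.41 mm.
n = (2.576 × 172 / 28.41)² = 243.22
Round up: n = 244.

n = 244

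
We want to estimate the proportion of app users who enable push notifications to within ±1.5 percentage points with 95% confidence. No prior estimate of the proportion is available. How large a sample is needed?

For a proportion with margin E = 0.015 at 95% confidence, z = 1.960.
With no prior estimate, use p = 0.5, which maximizes p(1−p) at 0.25.
n = 0.25 × (z/E)² = 0.25 × (1.960/0.015)² = 4268.44
Round up: n = 4269.

4269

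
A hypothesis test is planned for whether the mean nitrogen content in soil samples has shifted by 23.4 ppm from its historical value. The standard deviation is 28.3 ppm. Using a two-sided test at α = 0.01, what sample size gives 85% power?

n = 20

For a one-sample z-test, n = ((z_{α/2} + z_β)·σ/δ)².
z_{α/2} = 2.576 (two-sided α = 0.01); z_β = 1.036 (power 85% → β = 0.15).
n = (3.612 × 28.3 / 23.4)² = 19.08
Round up: n = 20.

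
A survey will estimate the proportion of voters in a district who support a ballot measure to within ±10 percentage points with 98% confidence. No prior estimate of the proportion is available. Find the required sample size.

For a proportion with margin E = 0.1 at 98% confidence, z = 2.326.
With no prior estimate, use p = 0.5, which maximizes p(1−p) at 0.25.
n = 0.25 × (z/E)² = 0.25 × (2.326/0.1)² = 135.26
Round up: n = 136.

136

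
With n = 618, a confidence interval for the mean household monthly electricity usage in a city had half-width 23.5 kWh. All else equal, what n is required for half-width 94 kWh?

n = 39

Margin of error scales as 1/√n, so n₂ = n₁·(E₁/E₂)².
n₂ = 618 × (23.5/94)² = 618 × 0.0625 = 38.62
Round up: n₂ = 39.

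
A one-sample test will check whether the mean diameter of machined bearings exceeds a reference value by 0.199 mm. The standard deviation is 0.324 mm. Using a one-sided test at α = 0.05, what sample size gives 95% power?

For a one-sample z-test, n = ((z_α + z_β)·σ/δ)².
z_α = 1.645 (one-sided α = 0.05); z_β = 1.645 (power 95% → β = 0.05).
n = (3.290 × 0.324 / 0.199)² = 28.69
Round up: n = 29.

29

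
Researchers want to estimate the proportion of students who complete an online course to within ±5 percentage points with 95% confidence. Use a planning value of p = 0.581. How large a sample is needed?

For a proportion with margin E = 0.05 at 95% confidence, z = 1.960.
n = p̂(1−p̂)(z/E)² = 0.581 × 0.419 × (1.960/0.05)² = 374.08
Round up: n = 375.

375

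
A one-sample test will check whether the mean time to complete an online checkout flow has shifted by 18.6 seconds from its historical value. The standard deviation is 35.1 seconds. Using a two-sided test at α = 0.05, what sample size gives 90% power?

For a one-sample z-test, n = ((z_{α/2} + z_β)·σ/δ)².
z_{α/2} = 1.960 (two-sided α = 0.05); z_β = 1.282 (power 90% → β = 0.1).
n = (3.242 × 35.1 / 18.6)² = 37.43
Round up: n = 38.

38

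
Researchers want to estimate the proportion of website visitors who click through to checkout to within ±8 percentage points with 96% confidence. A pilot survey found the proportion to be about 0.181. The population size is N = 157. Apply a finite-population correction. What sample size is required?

For a proportion with margin E = 0.08 at 96% confidence, z = 2.054.
n = p̂(1−p̂)(z/E)² = 0.181 × 0.819 × (2.054/0.08)² = 97.72 — call this n₀.
Finite-population correction with N = 157: n = n₀ / (1 + (n₀−1)/N) = 97.72 / 1.616 = 60.47
Round up: n = 61.

61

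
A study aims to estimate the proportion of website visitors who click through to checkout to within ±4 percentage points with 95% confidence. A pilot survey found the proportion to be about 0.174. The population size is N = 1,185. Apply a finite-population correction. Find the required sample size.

n = 268

For a proportion with margin E = 0.04 at 95% confidence, z = 1.960.
n = p̂(1−p̂)(z/E)² = 0.174 × 0.826 × (1.960/0.04)² = 345.08 — call this n₀.
Finite-population correction with N = 1,185: n = n₀ / (1 + (n₀−1)/N) = 345.08 / 1.29 = 267.50
Round up: n = 268.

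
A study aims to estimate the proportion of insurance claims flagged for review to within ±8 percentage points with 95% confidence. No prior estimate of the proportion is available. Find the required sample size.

For a proportion with margin E = 0.08 at 95% confidence, z = 1.960.
With no prior estimate, use p = 0.5, which maximizes p(1−p) at 0.25.
n = 0.25 × (z/E)² = 0.25 × (1.960/0.08)² = 150.06
Round up: n = 151.

n = 151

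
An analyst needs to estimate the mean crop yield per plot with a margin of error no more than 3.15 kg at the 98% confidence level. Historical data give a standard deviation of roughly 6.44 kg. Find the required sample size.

For a mean, the margin of error is E = z·σ/√n, so n = (zσ/E)².
At 98% confidence, z = 2.326.
n = (2.326 × 6.44 / 3.15)² = 22.61
Round up: n = 23.

n = 23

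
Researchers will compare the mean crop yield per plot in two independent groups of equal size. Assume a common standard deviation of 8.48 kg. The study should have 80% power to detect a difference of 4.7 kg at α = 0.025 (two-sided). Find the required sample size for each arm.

For two equal groups, n per group = 2·((z_{α/2} + z_β)·σ/δ)².
z_{α/2} = 2.241; z_β = 0.842 (power 80%).
n = 2 × (3.083 × 8.48 / 4.7)² = 2 × 30.94 = 61.88
Round up: n = 62 per group.

62 per group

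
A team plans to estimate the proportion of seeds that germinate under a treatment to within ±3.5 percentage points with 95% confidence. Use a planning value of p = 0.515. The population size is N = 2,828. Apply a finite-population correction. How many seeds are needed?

For a proportion with margin E = 0.035 at 95% confidence, z = 1.960.
n = p̂(1−p̂)(z/E)² = 0.515 × 0.485 × (1.960/0.035)² = 783.29 — call this n₀.
Finite-population correction with N = 2,828: n = n₀ / (1 + (n₀−1)/N) = 783.29 / 1.277 = 613.38
Round up: n = 614.

614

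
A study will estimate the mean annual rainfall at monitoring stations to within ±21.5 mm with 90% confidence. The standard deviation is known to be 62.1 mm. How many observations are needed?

For a mean, the margin of error is E = z·σ/√n, so n = (zσ/E)².
At 90% confidence, z = 1.645.
n = (1.645 × 62.1 / 21.5)² = 22.58
Round up: n = 23.

23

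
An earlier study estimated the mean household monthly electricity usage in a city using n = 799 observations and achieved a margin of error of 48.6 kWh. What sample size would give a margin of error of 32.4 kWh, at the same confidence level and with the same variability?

n = 1798

Margin of error scales as 1/√n, so n₂ = n₁·(E₁/E₂)².
n₂ = 799 × (48.6/32.4)² = 799 × 2.25 = 1797.75
Round up: n₂ = 1798.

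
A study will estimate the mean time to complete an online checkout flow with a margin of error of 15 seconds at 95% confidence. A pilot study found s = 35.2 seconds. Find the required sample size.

22

For a mean, the margin of error is E = z·σ/√n, so n = (zσ/E)².
At 95% confidence, z = 1.960.
n = (1.960 × 35.2 / 15)² = 21.16
Round up: n = 22.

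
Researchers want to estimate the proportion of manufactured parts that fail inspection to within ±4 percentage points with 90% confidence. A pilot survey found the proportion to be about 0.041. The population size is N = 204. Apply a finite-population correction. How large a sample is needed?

51

For a proportion with margin E = 0.04 at 90% confidence, z = 1.645.
n = p̂(1−p̂)(z/E)² = 0.041 × 0.959 × (1.645/0.04)² = 66.50 — call this n₀.
Finite-population correction with N = 204: n = n₀ / (1 + (n₀−1)/N) = 66.50 / 1.321 = 50.34
Round up: n = 51.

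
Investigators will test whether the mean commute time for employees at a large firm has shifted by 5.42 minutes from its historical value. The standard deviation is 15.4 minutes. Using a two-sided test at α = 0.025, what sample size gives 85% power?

87

For a one-sample z-test, n = ((z_{α/2} + z_β)·σ/δ)².
z_{α/2} = 2.241 (two-sided α = 0.025); z_β = 1.036 (power 85% → β = 0.15).
n = (3.277 × 15.4 / 5.42)² = 86.70
Round up: n = 87.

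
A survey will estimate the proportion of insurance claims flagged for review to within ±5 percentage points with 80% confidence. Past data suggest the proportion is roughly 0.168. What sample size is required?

For a proportion with margin E = 0.05 at 80% confidence, z = 1.282.
n = p̂(1−p̂)(z/E)² = 0.168 × 0.832 × (1.282/0.05)² = 91.89
Round up: n = 92.

n = 92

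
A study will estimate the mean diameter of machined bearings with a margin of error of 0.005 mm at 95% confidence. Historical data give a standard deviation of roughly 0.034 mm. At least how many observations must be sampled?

For a mean, the margin of error is E = z·σ/√n, so n = (zσ/E)².
At 95% confidence, z = 1.960.
n = (1.960 × 0.034 / 0.005)² = 177.64
Round up: n = 178.

178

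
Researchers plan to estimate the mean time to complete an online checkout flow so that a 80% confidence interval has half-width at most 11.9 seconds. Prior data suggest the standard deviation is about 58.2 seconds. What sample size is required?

For a mean, the margin of error is E = z·σ/√n, so n = (zσ/E)².
At 80% confidence, z = 1.282.
n = (1.282 × 58.2 / 11.9)² = 39.31
Round up: n = 40.

40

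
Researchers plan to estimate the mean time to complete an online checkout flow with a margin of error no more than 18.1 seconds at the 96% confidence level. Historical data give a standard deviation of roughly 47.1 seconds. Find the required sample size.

29

For a mean, the margin of error is E = z·σ/√n, so n = (zσ/E)².
At 96% confidence, z = 2.054.
n = (2.054 × 47.1 / 18.1)² = 28.57
Round up: n = 29.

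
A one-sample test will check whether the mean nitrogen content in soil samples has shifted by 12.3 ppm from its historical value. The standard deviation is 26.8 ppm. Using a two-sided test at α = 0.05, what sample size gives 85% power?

n = 43

For a one-sample z-test, n = ((z_{α/2} + z_β)·σ/δ)².
z_{α/2} = 1.960 (two-sided α = 0.05); z_β = 1.036 (power 85% → β = 0.15).
n = (2.996 × 26.8 / 12.3)² = 42.61
Round up: n = 43.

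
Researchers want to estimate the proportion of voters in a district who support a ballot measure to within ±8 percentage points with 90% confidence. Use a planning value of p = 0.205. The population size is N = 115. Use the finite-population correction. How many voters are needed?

For a proportion with margin E = 0.08 at 90% confidence, z = 1.645.
n = p̂(1−p̂)(z/E)² = 0.205 × 0.795 × (1.645/0.08)² = 68.91 — call this n₀.
Finite-population correction with N = 115: n = n₀ / (1 + (n₀−1)/N) = 68.91 / 1.591 = 43.31
Round up: n = 44.

44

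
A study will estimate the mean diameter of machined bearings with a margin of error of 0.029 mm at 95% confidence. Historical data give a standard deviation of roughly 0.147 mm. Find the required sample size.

For a mean, the margin of error is E = z·σ/√n, so n = (zσ/E)².
At 95% confidence, z = 1.960.
n = (1.960 × 0.147 / 0.029)² = 98.71
Round up: n = 99.

99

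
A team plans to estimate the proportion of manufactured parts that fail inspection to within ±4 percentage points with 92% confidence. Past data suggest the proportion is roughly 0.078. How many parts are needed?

For a proportion with margin E = 0.04 at 92% confidence, z = 1.751.
n = p̂(1−p̂)(z/E)² = 0.078 × 0.922 × (1.751/0.04)² = 137.81
Round up: n = 138.

n = 138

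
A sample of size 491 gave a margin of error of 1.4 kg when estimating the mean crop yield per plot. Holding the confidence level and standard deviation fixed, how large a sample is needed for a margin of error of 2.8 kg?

123

Margin of error scales as 1/√n, so n₂ = n₁·(E₁/E₂)².
n₂ = 491 × (1.4/2.8)² = 491 × 0.25 = 122.75
Round up: n₂ = 123.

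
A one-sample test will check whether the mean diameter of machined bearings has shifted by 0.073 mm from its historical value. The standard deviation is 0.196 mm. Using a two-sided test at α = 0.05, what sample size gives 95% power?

For a one-sample z-test, n = ((z_{α/2} + z_β)·σ/δ)².
z_{α/2} = 1.960 (two-sided α = 0.05); z_β = 1.645 (power 95% → β = 0.05).
n = (3.605 × 0.196 / 0.073)² = 93.69
Round up: n = 94.

n = 94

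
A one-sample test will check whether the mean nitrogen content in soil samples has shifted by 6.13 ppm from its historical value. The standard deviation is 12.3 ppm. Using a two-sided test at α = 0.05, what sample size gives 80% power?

For a one-sample z-test, n = ((z_{α/2} + z_β)·σ/δ)².
z_{α/2} = 1.960 (two-sided α = 0.05); z_β = 0.842 (power 80% → β = 0.2).
n = (2.802 × 12.3 / 6.13)² = 31.61
Round up: n = 32.

n = 32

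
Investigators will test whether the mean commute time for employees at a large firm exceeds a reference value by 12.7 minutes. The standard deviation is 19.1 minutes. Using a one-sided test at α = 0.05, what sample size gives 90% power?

20

For a one-sample z-test, n = ((z_α + z_β)·σ/δ)².
z_α = 1.645 (one-sided α = 0.05); z_β = 1.282 (power 90% → β = 0.1).
n = (2.927 × 19.1 / 12.7)² = 19.38
Round up: n = 20.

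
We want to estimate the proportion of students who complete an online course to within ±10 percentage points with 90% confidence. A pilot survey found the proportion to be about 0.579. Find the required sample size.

n = 66

For a proportion with margin E = 0.1 at 90% confidence, z = 1.645.
n = p̂(1−p̂)(z/E)² = 0.579 × 0.421 × (1.645/0.1)² = 65.96
Round up: n = 66.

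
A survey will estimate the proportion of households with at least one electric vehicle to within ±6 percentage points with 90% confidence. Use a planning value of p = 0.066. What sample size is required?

For a proportion with margin E = 0.06 at 90% confidence, z = 1.645.
n = p̂(1−p̂)(z/E)² = 0.066 × 0.934 × (1.645/0.06)² = 46.34
Round up: n = 47.

n = 47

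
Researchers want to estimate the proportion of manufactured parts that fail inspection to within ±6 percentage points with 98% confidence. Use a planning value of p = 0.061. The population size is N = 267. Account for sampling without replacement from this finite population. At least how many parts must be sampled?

For a proportion with margin E = 0.06 at 98% confidence, z = 2.326.
n = p̂(1−p̂)(z/E)² = 0.061 × 0.939 × (2.326/0.06)² = 86.08 — call this n₀.
Finite-population correction with N = 267: n = n₀ / (1 + (n₀−1)/N) = 86.08 / 1.319 = 65.26
Round up: n = 66.

66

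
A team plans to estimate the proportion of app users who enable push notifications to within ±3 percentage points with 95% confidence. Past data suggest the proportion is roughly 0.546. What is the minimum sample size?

1059

For a proportion with margin E = 0.03 at 95% confidence, z = 1.960.
n = p̂(1−p̂)(z/E)² = 0.546 × 0.454 × (1.960/0.03)² = 1058.08
Round up: n = 1059.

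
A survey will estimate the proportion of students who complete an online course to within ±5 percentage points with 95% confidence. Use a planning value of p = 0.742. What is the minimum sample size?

For a proportion with margin E = 0.05 at 95% confidence, z = 1.960.
n = p̂(1−p̂)(z/E)² = 0.742 × 0.258 × (1.960/0.05)² = 294.17
Round up: n = 295.

n = 295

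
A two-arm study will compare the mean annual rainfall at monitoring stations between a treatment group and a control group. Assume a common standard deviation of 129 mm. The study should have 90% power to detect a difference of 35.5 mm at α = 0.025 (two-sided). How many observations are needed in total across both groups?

For two equal groups, n per group = 2·((z_{α/2} + z_β)·σ/δ)².
z_{α/2} = 2.241; z_β = 1.282 (power 90%).
n = 2 × (3.523 × 129 / 35.5)² = 2 × 163.89 = 327.78
Round up: n = 328 per group.
Total across both groups: 2 × 328 = 656.

656 total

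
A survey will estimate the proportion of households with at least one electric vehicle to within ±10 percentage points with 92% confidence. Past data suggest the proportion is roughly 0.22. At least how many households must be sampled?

For a proportion with margin E = 0.1 at 92% confidence, z = 1.751.
n = p̂(1−p̂)(z/E)² = 0.22 × 0.78 × (1.751/0.1)² = 52.61
Round up: n = 53.

53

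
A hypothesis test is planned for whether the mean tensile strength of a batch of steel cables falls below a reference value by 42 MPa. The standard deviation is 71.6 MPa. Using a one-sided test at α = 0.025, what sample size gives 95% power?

38

For a one-sample z-test, n = ((z_α + z_β)·σ/δ)².
z_α = 1.960 (one-sided α = 0.025); z_β = 1.645 (power 95% → β = 0.05).
n = (3.605 × 71.6 / 42)² = 37.77
Round up: n = 38.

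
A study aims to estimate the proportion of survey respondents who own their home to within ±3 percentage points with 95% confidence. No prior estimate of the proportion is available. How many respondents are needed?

1068

For a proportion with margin E = 0.03 at 95% confidence, z = 1.960.
With no prior estimate, use p = 0.5, which maximizes p(1−p) at 0.25.
n = 0.25 × (z/E)² = 0.25 × (1.960/0.03)² = 1067.11
Round up: n = 1068.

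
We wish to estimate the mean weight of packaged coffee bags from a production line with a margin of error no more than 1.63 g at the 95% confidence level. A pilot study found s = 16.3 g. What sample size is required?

385

For a mean, the margin of error is E = z·σ/√n, so n = (zσ/E)².
At 95% confidence, z = 1.960.
n = (1.960 × 16.3 / 1.63)² = 384.16
Round up: n = 385.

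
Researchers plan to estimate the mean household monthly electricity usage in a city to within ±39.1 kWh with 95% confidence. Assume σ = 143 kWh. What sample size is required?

52

For a mean, the margin of error is E = z·σ/√n, so n = (zσ/E)².
At 95% confidence, z = 1.960.
n = (1.960 × 143 / 39.1)² = 51.38
Round up: n = 52.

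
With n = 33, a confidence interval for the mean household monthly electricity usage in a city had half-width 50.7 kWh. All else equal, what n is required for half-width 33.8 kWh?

Margin of error scales as 1/√n, so n₂ = n₁·(E₁/E₂)².
n₂ = 33 × (50.7/33.8)² = 33 × 2.25 = 74.25
Round up: n₂ = 75.

75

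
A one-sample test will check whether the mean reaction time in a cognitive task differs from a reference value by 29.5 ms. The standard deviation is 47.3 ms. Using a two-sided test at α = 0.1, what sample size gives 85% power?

19

For a one-sample z-test, n = ((z_{α/2} + z_β)·σ/δ)².
z_{α/2} = 1.645 (two-sided α = 0.1); z_β = 1.036 (power 85% → β = 0.15).
n = (2.681 × 47.3 / 29.5)² = 18.48
Round up: n = 19.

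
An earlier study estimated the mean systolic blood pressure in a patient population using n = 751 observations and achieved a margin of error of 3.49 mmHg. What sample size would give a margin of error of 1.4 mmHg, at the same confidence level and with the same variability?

Margin of error scales as 1/√n, so n₂ = n₁·(E₁/E₂)².
n₂ = 751 × (3.49/1.4)² = 751 × 6.214 = 4666.71
Round up: n₂ = 4667.

4667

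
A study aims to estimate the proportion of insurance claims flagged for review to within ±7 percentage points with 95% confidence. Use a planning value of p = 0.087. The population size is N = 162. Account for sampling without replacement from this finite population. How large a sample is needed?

For a proportion with margin E = 0.07 at 95% confidence, z = 1.960.
n = p̂(1−p̂)(z/E)² = 0.087 × 0.913 × (1.960/0.07)² = 62.27 — call this n₀.
Finite-population correction with N = 162: n = n₀ / (1 + (n₀−1)/N) = 62.27 / 1.378 = 45.19
Round up: n = 46.

46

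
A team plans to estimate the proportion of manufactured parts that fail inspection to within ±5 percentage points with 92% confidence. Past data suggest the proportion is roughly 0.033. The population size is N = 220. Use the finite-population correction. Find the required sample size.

For a proportion with margin E = 0.05 at 92% confidence, z = 1.751.
n = p̂(1−p̂)(z/E)² = 0.033 × 0.967 × (1.751/0.05)² = 39.14 — call this n₀.
Finite-population correction with N = 220: n = n₀ / (1 + (n₀−1)/N) = 39.14 / 1.173 = 33.37
Round up: n = 34.

34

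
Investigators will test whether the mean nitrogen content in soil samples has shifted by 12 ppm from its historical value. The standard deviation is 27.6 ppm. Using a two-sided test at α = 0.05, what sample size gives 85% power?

For a one-sample z-test, n = ((z_{α/2} + z_β)·σ/δ)².
z_{α/2} = 1.960 (two-sided α = 0.05); z_β = 1.036 (power 85% → β = 0.15).
n = (2.996 × 27.6 / 12)² = 47.48
Round up: n = 48.

48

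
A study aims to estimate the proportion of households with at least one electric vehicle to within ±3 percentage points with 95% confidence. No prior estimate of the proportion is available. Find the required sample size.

For a proportion with margin E = 0.03 at 95% confidence, z = 1.960.
With no prior estimate, use p = 0.5, which maximizes p(1−p) at 0.25.
n = 0.25 × (z/E)² = 0.25 × (1.960/0.03)² = 1067.11
Round up: n = 1068.

1068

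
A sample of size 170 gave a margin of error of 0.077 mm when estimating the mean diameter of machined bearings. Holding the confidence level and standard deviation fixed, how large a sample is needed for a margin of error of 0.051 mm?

Margin of error scales as 1/√n, so n₂ = n₁·(E₁/E₂)².
n₂ = 170 × (0.077/0.051)² = 170 × 2.28 = 387.60
Round up: n₂ = 388.

388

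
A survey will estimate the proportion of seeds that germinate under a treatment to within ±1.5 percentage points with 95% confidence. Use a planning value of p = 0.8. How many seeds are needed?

2732

For a proportion with margin E = 0.015 at 95% confidence, z = 1.960.
n = p̂(1−p̂)(z/E)² = 0.8 × 0.2 × (1.960/0.015)² = 2731.80
Round up: n = 2732.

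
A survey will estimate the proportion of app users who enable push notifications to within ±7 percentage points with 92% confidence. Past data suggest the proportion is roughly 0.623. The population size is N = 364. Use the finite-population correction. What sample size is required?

For a proportion with margin E = 0.07 at 92% confidence, z = 1.751.
n = p̂(1−p̂)(z/E)² = 0.623 × 0.377 × (1.751/0.07)² = 146.96 — call this n₀.
Finite-population correction with N = 364: n = n₀ / (1 + (n₀−1)/N) = 146.96 / 1.401 = 104.90
Round up: n = 105.

105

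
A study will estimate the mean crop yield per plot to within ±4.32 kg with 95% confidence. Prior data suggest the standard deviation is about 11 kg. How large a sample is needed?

For a mean, the margin of error is E = z·σ/√n, so n = (zσ/E)².
At 95% confidence, z = 1.960.
n = (1.960 × 11 / 4.32)² = 24.91
Round up: n = 25.

n = 25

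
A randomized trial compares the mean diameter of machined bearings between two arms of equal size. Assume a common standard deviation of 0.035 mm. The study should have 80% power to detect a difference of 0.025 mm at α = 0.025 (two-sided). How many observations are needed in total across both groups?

76 total

For two equal groups, n per group = 2·((z_{α/2} + z_β)·σ/δ)².
z_{α/2} = 2.241; z_β = 0.842 (power 80%).
n = 2 × (3.083 × 0.035 / 0.025)² = 2 × 18.63 = 37.26
Round up: n = 38 per group.
Total across both groups: 2 × 38 = 76.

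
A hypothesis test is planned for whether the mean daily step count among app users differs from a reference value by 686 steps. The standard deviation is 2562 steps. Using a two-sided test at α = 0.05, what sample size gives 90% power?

147

For a one-sample z-test, n = ((z_{α/2} + z_β)·σ/δ)².
z_{α/2} = 1.960 (two-sided α = 0.05); z_β = 1.282 (power 90% → β = 0.1).
n = (3.242 × 2562 / 686)² = 146.60
Round up: n = 147.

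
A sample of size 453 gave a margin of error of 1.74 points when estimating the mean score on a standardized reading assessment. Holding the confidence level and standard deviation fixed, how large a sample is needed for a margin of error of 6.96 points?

n = 29

Margin of error scales as 1/√n, so n₂ = n₁·(E₁/E₂)².
n₂ = 453 × (1.74/6.96)² = 453 × 0.0625 = 28.31
Round up: n₂ = 29.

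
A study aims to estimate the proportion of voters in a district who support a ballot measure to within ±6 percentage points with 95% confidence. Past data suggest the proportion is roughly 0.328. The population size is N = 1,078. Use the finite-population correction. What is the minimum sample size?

194

For a proportion with margin E = 0.06 at 95% confidence, z = 1.960.
n = p̂(1−p̂)(z/E)² = 0.328 × 0.672 × (1.960/0.06)² = 235.21 — call this n₀.
Finite-population correction with N = 1,078: n = n₀ / (1 + (n₀−1)/N) = 235.21 / 1.217 = 193.27
Round up: n = 194.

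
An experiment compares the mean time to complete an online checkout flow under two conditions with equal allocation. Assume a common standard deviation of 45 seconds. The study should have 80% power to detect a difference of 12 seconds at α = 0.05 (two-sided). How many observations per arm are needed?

221 per group

For two equal groups, n per group = 2·((z_{α/2} + z_β)·σ/δ)².
z_{α/2} = 1.960; z_β = 0.842 (power 80%).
n = 2 × (2.802 × 45 / 12)² = 2 × 110.41 = 220.82
Round up: n = 221 per group.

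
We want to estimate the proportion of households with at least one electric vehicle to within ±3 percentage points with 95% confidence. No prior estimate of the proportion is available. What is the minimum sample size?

1068

For a proportion with margin E = 0.03 at 95% confidence, z = 1.960.
With no prior estimate, use p = 0.5, which maximizes p(1−p) at 0.25.
n = 0.25 × (z/E)² = 0.25 × (1.960/0.03)² = 1067.11
Round up: n = 1068.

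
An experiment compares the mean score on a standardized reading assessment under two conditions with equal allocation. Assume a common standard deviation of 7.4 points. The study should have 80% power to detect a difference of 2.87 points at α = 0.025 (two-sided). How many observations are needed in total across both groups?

254 total

For two equal groups, n per group = 2·((z_{α/2} + z_β)·σ/δ)².
z_{α/2} = 2.241; z_β = 0.842 (power 80%).
n = 2 × (3.083 × 7.4 / 2.87)² = 2 × 63.19 = 126.38
Round up: n = 127 per group.
Total across both groups: 2 × 127 = 254.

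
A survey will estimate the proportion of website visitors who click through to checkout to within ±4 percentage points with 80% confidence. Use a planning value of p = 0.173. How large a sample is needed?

n = 147

For a proportion with margin E = 0.04 at 80% confidence, z = 1.282.
n = p̂(1−p̂)(z/E)² = 0.173 × 0.827 × (1.282/0.04)² = 146.96
Round up: n = 147.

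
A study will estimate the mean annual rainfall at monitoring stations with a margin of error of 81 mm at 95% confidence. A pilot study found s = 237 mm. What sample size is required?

n = 33

For a mean, the margin of error is E = z·σ/√n, so n = (zσ/E)².
At 95% confidence, z = 1.960.
n = (1.960 × 237 / 81)² = 32.89
Round up: n = 33.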